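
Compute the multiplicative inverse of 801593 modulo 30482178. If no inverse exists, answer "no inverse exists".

7212125

Extended Euclidean algorithm:
30482178 = 38*801593 + 21644
801593 = 37*21644 + 765
21644 = 28*765 + 224
765 = 3*224 + 93
224 = 2*93 + 38
93 = 2*38 + 17
38 = 2*17 + 4
17 = 4*4 + 1
4 = 4*1 + 0
Since gcd(801593, 30482178) = 1, back-substitute to write 1 as a combination:
1 = 17 − 4·4
1 = −4·38 + 9·17
1 = 9·93 − 22·38
1 = −22·224 + 53·93
1 = 53·765 − 181·224
1 = −181·21644 + 5121·765
1 = 5121·801593 − 189658·21644
1 = −189658·30482178 + 7212125·801593
So 801593·7212125 ≡ 1 (mod 30482178).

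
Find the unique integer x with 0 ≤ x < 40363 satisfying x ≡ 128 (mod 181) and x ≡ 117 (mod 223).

Write x = 128 + 181·k. Then 181·k ≡ 117 − 128 ≡ 212 (mod 223).
Need 181⁻¹ mod 223. Extended Euclid on (223, 181):
223 = 1*181 + 42
181 = 4*42 + 13
42 = 3*13 + 3
13 = 4*3 + 1
3 = 3*1 + 0
Back-substitute:
1 = 13 − 4·3
1 = −4·42 + 13·13
1 = 13·181 − 56·42
1 = −56·223 + 69·181
181⁻¹ ≡ 69 (mod 223), so k ≡ 69·212 ≡ 133 (mod 223).
x = 128 + 181·133 = 24201.

24201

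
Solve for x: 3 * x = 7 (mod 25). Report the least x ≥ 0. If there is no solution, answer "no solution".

19

First find gcd(3, 25):
25 = 8·3 + 1
3 = 3·1 + 0
gcd = 1, so a unique solution mod 25 exists.
Back-substitute for the Bézout coefficients:
1 = 25 − 8·3
So 3·(-8) ≡ 1 (mod 25), giving 3⁻¹ ≡ 17.
x ≡ 3⁻¹·7 ≡ 17·7 ≡ 19 (mod 25).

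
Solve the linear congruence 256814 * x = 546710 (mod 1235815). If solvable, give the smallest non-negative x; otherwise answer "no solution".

First find gcd(256814, 1235815):
1235815 = 4·256814 + 208559
256814 = 1·208559 + 48255
208559 = 4·48255 + 15539
48255 = 3·15539 + 1638
15539 = 9·1638 + 797
1638 = 2·797 + 44
797 = 18·44 + 5
44 = 8·5 + 4
5 = 1·4 + 1
4 = 4·1 + 0
gcd = 1, so a unique solution mod 1235815 exists.
Back-substitute for the Bézout coefficients:
1 = 5 − 4
1 = −44 + 9·5
1 = 9·797 − 163·44
1 = −163·1638 + 335·797
1 = 335·15539 − 3178·1638
1 = −3178·48255 + 9869·15539
1 = 9869·208559 − 42654·48255
1 = −42654·256814 + 52523·208559
1 = 52523·1235815 − 252746·256814
So 256814·(-252746) ≡ 1 (mod 1235815), giving 256814⁻¹ ≡ 983069.
x ≡ 256814⁻¹·546710 ≡ 983069·546710 ≡ 181120 (mod 1235815).

181120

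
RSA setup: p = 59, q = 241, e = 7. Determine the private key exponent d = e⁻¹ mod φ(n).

9943

φ(n) = (p−1)(q−1) = 58·240 = 13920.
Need d with 7·d ≡ 1 (mod 13920). Apply the extended Euclidean algorithm:
13920 = 1988×7 + 4
7 = 1×4 + 3
4 = 1×3 + 1
3 = 3×1 + 0
Back-substitute:
1 = 4 − 3
1 = −7 + 2·4
1 = 2·13920 − 3977·7
So 7·(-3977) ≡ 1 (mod 13920), hence d ≡ -3977 ≡ 9943 (mod 13920).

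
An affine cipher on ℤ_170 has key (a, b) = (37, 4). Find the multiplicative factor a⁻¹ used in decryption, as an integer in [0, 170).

Run Euclid on (170, 37):
170 = 4×37 + 22
37 = 1×22 + 15
22 = 1×15 + 7
15 = 2×7 + 1
7 = 7×1 + 0
Since gcd(37, 170) = 1, back-substitute to write 1 as a combination:
1 = 15 − 2·7
1 = −2·22 + 3·15
1 = 3·37 − 5·22
1 = −5·170 + 23·37
So 37·23 ≡ 1 (mod 170).

23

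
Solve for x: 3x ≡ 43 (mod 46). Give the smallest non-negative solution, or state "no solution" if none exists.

First find gcd(3, 46):
46 = 15·3 + 1
3 = 3·1 + 0
gcd = 1, so a unique solution mod 46 exists.
Back-substitute for the Bézout coefficients:
1 = 46 − 15·3
So 3·(-15) ≡ 1 (mod 46), giving 3⁻¹ ≡ 31.
x ≡ 3⁻¹·43 ≡ 31·43 ≡ 45 (mod 46).

45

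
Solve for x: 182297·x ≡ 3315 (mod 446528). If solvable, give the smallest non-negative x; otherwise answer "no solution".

416363

First find gcd(182297, 446528):
446528 = 2×182297 + 81934
182297 = 2×81934 + 18429
81934 = 4×18429 + 8218
18429 = 2×8218 + 1993
8218 = 4×1993 + 246
1993 = 8×246 + 25
246 = 9×25 + 21
25 = 1×21 + 4
21 = 5×4 + 1
4 = 4×1 + 0
gcd = 1, so a unique solution mod 446528 exists.
Back-substitute for the Bézout coefficients:
1 = 21 − 5·4
1 = −5·25 + 6·21
1 = 6·246 − 59·25
1 = −59·1993 + 478·246
1 = 478·8218 − 1971·1993
1 = −1971·18429 + 4420·8218
1 = 4420·81934 − 19651·18429
1 = −19651·182297 + 43722·81934
1 = 43722·446528 − 107095·182297
So 182297·(-107095) ≡ 1 (mod 446528), giving 182297⁻¹ ≡ 339433.
x ≡ 182297⁻¹·3315 ≡ 339433·3315 ≡ 416363 (mod 446528).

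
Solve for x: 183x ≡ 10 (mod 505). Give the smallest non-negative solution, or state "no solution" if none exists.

345

First find gcd(183, 505):
505 = 2×183 + 139
183 = 1×139 + 44
139 = 3×44 + 7
44 = 6×7 + 2
7 = 3×2 + 1
2 = 2×1 + 0
gcd = 1, so a unique solution mod 505 exists.
Back-substitute for the Bézout coefficients:
1 = 7 − 3·2
1 = −3·44 + 19·7
1 = 19·139 − 60·44
1 = −60·183 + 79·139
1 = 79·505 − 218·183
So 183·(-218) ≡ 1 (mod 505), giving 183⁻¹ ≡ 287.
x ≡ 183⁻¹·10 ≡ 287·10 ≡ 345 (mod 505).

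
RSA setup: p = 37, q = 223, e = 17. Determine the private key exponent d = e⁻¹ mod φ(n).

φ(n) = (p−1)(q−1) = 36·222 = 7992.
Need d with 17·d ≡ 1 (mod 7992). Apply the extended Euclidean algorithm:
7992 = 470×17 + 2
17 = 8×2 + 1
2 = 2×1 + 0
Back-substitute:
1 = 17 − 8·2
1 = −8·7992 + 3761·17
So 17·3761 ≡ 1 (mod 7992), hence d = 3761.

3761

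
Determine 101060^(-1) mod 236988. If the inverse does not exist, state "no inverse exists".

Compute gcd(101060, 236988):
236988 = 2×101060 + 34868
101060 = 2×34868 + 31324
34868 = 1×31324 + 3544
31324 = 8×3544 + 2972
3544 = 1×2972 + 572
2972 = 5×572 + 112
572 = 5×112 + 12
112 = 9×12 + 4
12 = 3×4 + 0
Since gcd = 4 > 1, 101060 is not a unit mod 236988.

no inverse exists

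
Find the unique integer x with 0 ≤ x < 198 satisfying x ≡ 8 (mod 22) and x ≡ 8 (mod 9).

8

Write x = 8 + 22·k. Then 22·k ≡ 8 − 8 ≡ 0 (mod 9).
Need 22⁻¹ mod 9. Extended Euclid on (9, 4):
9 = 2*4 + 1
4 = 4*1 + 0
Back-substitute:
1 = 9 − 2·4
22⁻¹ ≡ 7 (mod 9), so k ≡ 7·0 ≡ 0 (mod 9).
x = 8 + 22·0 = 8.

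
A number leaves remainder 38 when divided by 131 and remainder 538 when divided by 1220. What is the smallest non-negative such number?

149378

Write x = 38 + 131·k. Then 131·k ≡ 538 − 38 ≡ 500 (mod 1220).
Need 131⁻¹ mod 1220. Extended Euclid on (1220, 131):
1220 = 9*131 + 41
131 = 3*41 + 8
41 = 5*8 + 1
8 = 8*1 + 0
Back-substitute:
1 = 41 − 5·8
1 = −5·131 + 16·41
1 = 16·1220 − 149·131
131⁻¹ ≡ 1071 (mod 1220), so k ≡ 1071·500 ≡ 1140 (mod 1220).
x = 38 + 131·1140 = 149378.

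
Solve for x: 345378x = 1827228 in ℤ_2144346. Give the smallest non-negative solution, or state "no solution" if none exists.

First find gcd(345378, 2144346):
2144346 = 6*345378 + 72078
345378 = 4*72078 + 57066
72078 = 1*57066 + 15012
57066 = 3*15012 + 12030
15012 = 1*12030 + 2982
12030 = 4*2982 + 102
2982 = 29*102 + 24
102 = 4*24 + 6
24 = 4*6 + 0
gcd = 6 and 6 | 1827228, so solutions exist. Divide through by 6: 57563x ≡ 304538 (mod 357391).
Now find 57563⁻¹ mod 357391:
357391 = 6*57563 + 12013
57563 = 4*12013 + 9511
12013 = 1*9511 + 2502
9511 = 3*2502 + 2005
2502 = 1*2005 + 497
2005 = 4*497 + 17
497 = 29*17 + 4
17 = 4*4 + 1
4 = 4*1 + 0
Back-substitute:
1 = 17 − 4·4
1 = −4·497 + 117·17
1 = 117·2005 − 472·497
1 = −472·2502 + 589·2005
1 = 589·9511 − 2239·2502
1 = −2239·12013 + 2828·9511
1 = 2828·57563 − 13551·12013
1 = −13551·357391 + 84134·57563
So 57563⁻¹ ≡ 84134 (mod 357391).
Then x ≡ 84134·304538 ≡ 281911 (mod 357391); the smallest non-negative solution is x = 281911.

281911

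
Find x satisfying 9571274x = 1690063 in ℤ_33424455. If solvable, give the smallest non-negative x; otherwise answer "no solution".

20759792

First find gcd(9571274, 33424455):
33424455 = 3*9571274 + 4710633
9571274 = 2*4710633 + 150008
4710633 = 31*150008 + 60385
150008 = 2*60385 + 29238
60385 = 2*29238 + 1909
29238 = 15*1909 + 603
1909 = 3*603 + 100
603 = 6*100 + 3
100 = 33*3 + 1
3 = 3*1 + 0
gcd = 1, so a unique solution mod 33424455 exists.
Back-substitute for the Bézout coefficients:
1 = 100 − 33·3
1 = −33·603 + 199·100
1 = 199·1909 − 630·603
1 = −630·29238 + 9649·1909
1 = 9649·60385 − 19928·29238
1 = −19928·150008 + 49505·60385
1 = 49505·4710633 − 1554583·150008
1 = −1554583·9571274 + 3158671·4710633
1 = 3158671·33424455 − 11030596·9571274
So 9571274·(-11030596) ≡ 1 (mod 33424455), giving 9571274⁻¹ ≡ 22393859.
x ≡ 9571274⁻¹·1690063 ≡ 22393859·1690063 ≡ 20759792 (mod 33424455).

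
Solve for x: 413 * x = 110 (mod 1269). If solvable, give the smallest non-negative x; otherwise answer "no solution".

First find gcd(413, 1269):
1269 = 3*413 + 30
413 = 13*30 + 23
30 = 1*23 + 7
23 = 3*7 + 2
7 = 3*2 + 1
2 = 2*1 + 0
gcd = 1, so a unique solution mod 1269 exists.
Back-substitute for the Bézout coefficients:
1 = 7 − 3·2
1 = −3·23 + 10·7
1 = 10·30 − 13·23
1 = −13·413 + 179·30
1 = 179·1269 − 550·413
So 413·(-550) ≡ 1 (mod 1269), giving 413⁻¹ ≡ 719.
x ≡ 413⁻¹·110 ≡ 719·110 ≡ 412 (mod 1269).

412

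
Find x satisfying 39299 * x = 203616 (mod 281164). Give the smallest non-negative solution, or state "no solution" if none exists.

no solution

gcd(39299, 281164):
281164 = 7·39299 + 6071
39299 = 6·6071 + 2873
6071 = 2·2873 + 325
2873 = 8·325 + 273
325 = 1·273 + 52
273 = 5·52 + 13
52 = 4·13 + 0
gcd = 13, but 13 ∤ 203616, so the congruence has no solution.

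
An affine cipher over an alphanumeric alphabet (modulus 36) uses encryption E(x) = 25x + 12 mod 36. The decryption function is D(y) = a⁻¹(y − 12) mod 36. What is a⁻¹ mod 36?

13

Apply the Euclidean algorithm to 36 and 25:
36 = 1*25 + 11
25 = 2*11 + 3
11 = 3*3 + 2
3 = 1*2 + 1
2 = 2*1 + 0
Since gcd(25, 36) = 1, back-substitute to write 1 as a combination:
1 = 3 − 2
1 = −11 + 4·3
1 = 4·25 − 9·11
1 = −9·36 + 13·25
So 25·13 ≡ 1 (mod 36).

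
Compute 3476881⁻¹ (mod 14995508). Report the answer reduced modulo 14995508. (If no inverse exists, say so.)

1047289

Run Euclid on (14995508, 3476881):
14995508 = 4×3476881 + 1087984
3476881 = 3×1087984 + 212929
1087984 = 5×212929 + 23339
212929 = 9×23339 + 2878
23339 = 8×2878 + 315
2878 = 9×315 + 43
315 = 7×43 + 14
43 = 3×14 + 1
14 = 14×1 + 0
Since gcd(3476881, 14995508) = 1, back-substitute to write 1 as a combination:
1 = 43 − 3·14
1 = −3·315 + 22·43
1 = 22·2878 − 201·315
1 = −201·23339 + 1630·2878
1 = 1630·212929 − 14871·23339
1 = −14871·1087984 + 75985·212929
1 = 75985·3476881 − 242826·1087984
1 = −242826·14995508 + 1047289·3476881
So 3476881·1047289 ≡ 1 (mod 14995508).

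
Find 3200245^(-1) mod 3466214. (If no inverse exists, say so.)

gcd(3466214, 3200245) by repeated division:
3466214 = 1×3200245 + 265969
3200245 = 12×265969 + 8617
265969 = 30×8617 + 7459
8617 = 1×7459 + 1158
7459 = 6×1158 + 511
1158 = 2×511 + 136
511 = 3×136 + 103
136 = 1×103 + 33
103 = 3×33 + 4
33 = 8×4 + 1
4 = 4×1 + 0
The gcd is 1. Working backward:
1 = 33 − 8·4
1 = −8·103 + 25·33
1 = 25·136 − 33·103
1 = −33·511 + 124·136
1 = 124·1158 − 281·511
1 = −281·7459 + 1810·1158
1 = 1810·8617 − 2091·7459
1 = −2091·265969 + 64540·8617
1 = 64540·3200245 − 776571·265969
1 = −776571·3466214 + 841111·3200245
So 3200245·841111 ≡ 1 (mod 3466214).

841111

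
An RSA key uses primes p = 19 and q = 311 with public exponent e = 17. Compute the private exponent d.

1313

φ(n) = (p−1)(q−1) = 18·310 = 5580.
Need d with 17·d ≡ 1 (mod 5580). Apply the extended Euclidean algorithm:
5580 = 328·17 + 4
17 = 4·4 + 1
4 = 4·1 + 0
Back-substitute:
1 = 17 − 4·4
1 = −4·5580 + 1313·17
So 17·1313 ≡ 1 (mod 5580), hence d = 1313.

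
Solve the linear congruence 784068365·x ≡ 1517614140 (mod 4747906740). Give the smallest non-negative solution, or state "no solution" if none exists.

159139980

First find gcd(784068365, 4747906740):
4747906740 = 6·784068365 + 43496550
784068365 = 18·43496550 + 1130465
43496550 = 38·1130465 + 538880
1130465 = 2·538880 + 52705
538880 = 10·52705 + 11830
52705 = 4·11830 + 5385
11830 = 2·5385 + 1060
5385 = 5·1060 + 85
1060 = 12·85 + 40
85 = 2·40 + 5
40 = 8·5 + 0
gcd = 5 and 5 | 1517614140, so solutions exist. Divide through by 5: 156813673x ≡ 303522828 (mod 949581348).
Now find 156813673⁻¹ mod 949581348:
949581348 = 6×156813673 + 8699310
156813673 = 18×8699310 + 226093
8699310 = 38×226093 + 107776
226093 = 2×107776 + 10541
107776 = 10×10541 + 2366
10541 = 4×2366 + 1077
2366 = 2×1077 + 212
1077 = 5×212 + 17
212 = 12×17 + 8
17 = 2×8 + 1
8 = 8×1 + 0
Back-substitute:
1 = 17 − 2·8
1 = −2·212 + 25·17
1 = 25·1077 − 127·212
1 = −127·2366 + 279·1077
1 = 279·10541 − 1243·2366
1 = −1243·107776 + 12709·10541
1 = 12709·226093 − 26661·107776
1 = −26661·8699310 + 1025827·226093
1 = 1025827·156813673 − 18491547·8699310
1 = −18491547·949581348 + 111975109·156813673
So 156813673⁻¹ ≡ 111975109 (mod 949581348).
Then x ≡ 111975109·303522828 ≡ 159139980 (mod 949581348); the smallest non-negative solution is x = 159139980.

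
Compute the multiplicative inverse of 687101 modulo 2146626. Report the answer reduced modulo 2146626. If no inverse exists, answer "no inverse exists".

Extended Euclidean algorithm:
2146626 = 3×687101 + 85323
687101 = 8×85323 + 4517
85323 = 18×4517 + 4017
4517 = 1×4017 + 500
4017 = 8×500 + 17
500 = 29×17 + 7
17 = 2×7 + 3
7 = 2×3 + 1
3 = 3×1 + 0
The gcd is 1. Working backward:
1 = 7 − 2·3
1 = −2·17 + 5·7
1 = 5·500 − 147·17
1 = −147·4017 + 1181·500
1 = 1181·4517 − 1328·4017
1 = −1328·85323 + 25085·4517
1 = 25085·687101 − 202008·85323
1 = −202008·2146626 + 631109·687101
So 687101·631109 ≡ 1 (mod 2146626).

631109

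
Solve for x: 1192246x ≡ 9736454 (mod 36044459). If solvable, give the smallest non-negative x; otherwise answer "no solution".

gcd(1192246, 36044459):
36044459 = 30·1192246 + 277079
1192246 = 4·277079 + 83930
277079 = 3·83930 + 25289
83930 = 3·25289 + 8063
25289 = 3·8063 + 1100
8063 = 7·1100 + 363
1100 = 3·363 + 11
363 = 33·11 + 0
gcd = 11, but 11 ∤ 9736454, so the congruence has no solution.

no solution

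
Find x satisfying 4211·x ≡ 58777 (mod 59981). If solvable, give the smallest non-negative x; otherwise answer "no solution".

25539

First find gcd(4211, 59981):
59981 = 14×4211 + 1027
4211 = 4×1027 + 103
1027 = 9×103 + 100
103 = 1×100 + 3
100 = 33×3 + 1
3 = 3×1 + 0
gcd = 1, so a unique solution mod 59981 exists.
Back-substitute for the Bézout coefficients:
1 = 100 − 33·3
1 = −33·103 + 34·100
1 = 34·1027 − 339·103
1 = −339·4211 + 1390·1027
1 = 1390·59981 − 19799·4211
So 4211·(-19799) ≡ 1 (mod 59981), giving 4211⁻¹ ≡ 40182.
x ≡ 4211⁻¹·58777 ≡ 40182·58777 ≡ 25539 (mod 59981).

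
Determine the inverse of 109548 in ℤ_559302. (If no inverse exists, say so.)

Euclidean algorithm on 559302, 109548:
559302 = 5·109548 + 11562
109548 = 9·11562 + 5490
11562 = 2·5490 + 582
5490 = 9·582 + 252
582 = 2·252 + 78
252 = 3·78 + 18
78 = 4·18 + 6
18 = 3·6 + 0
The gcd is 6, not 1, hence no inverse exists.

no inverse exists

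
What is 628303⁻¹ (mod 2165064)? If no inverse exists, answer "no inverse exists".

134407

Extended Euclidean algorithm:
2165064 = 3*628303 + 280155
628303 = 2*280155 + 67993
280155 = 4*67993 + 8183
67993 = 8*8183 + 2529
8183 = 3*2529 + 596
2529 = 4*596 + 145
596 = 4*145 + 16
145 = 9*16 + 1
16 = 16*1 + 0
gcd = 1, so the inverse exists. Back-substitute:
1 = 145 − 9·16
1 = −9·596 + 37·145
1 = 37·2529 − 157·596
1 = −157·8183 + 508·2529
1 = 508·67993 − 4221·8183
1 = −4221·280155 + 17392·67993
1 = 17392·628303 − 39005·280155
1 = −39005·2165064 + 134407·628303
So 628303·134407 ≡ 1 (mod 2165064).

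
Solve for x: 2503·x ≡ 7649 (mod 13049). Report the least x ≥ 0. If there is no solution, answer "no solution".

First find gcd(2503, 13049):
13049 = 5×2503 + 534
2503 = 4×534 + 367
534 = 1×367 + 167
367 = 2×167 + 33
167 = 5×33 + 2
33 = 16×2 + 1
2 = 2×1 + 0
gcd = 1, so a unique solution mod 13049 exists.
Back-substitute for the Bézout coefficients:
1 = 33 − 16·2
1 = −16·167 + 81·33
1 = 81·367 − 178·167
1 = −178·534 + 259·367
1 = 259·2503 − 1214·534
1 = −1214·13049 + 6329·2503
So 2503·(6329) ≡ 1 (mod 13049), giving 2503⁻¹ ≡ 6329.
x ≡ 2503⁻¹·7649 ≡ 6329·7649 ≡ 11780 (mod 13049).

11780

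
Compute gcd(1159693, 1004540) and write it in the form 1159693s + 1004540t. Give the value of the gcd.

Apply Euclid's algorithm to 1159693 and 1004540:
1159693 = 1×1004540 + 155153
1004540 = 6×155153 + 73622
155153 = 2×73622 + 7909
73622 = 9×7909 + 2441
7909 = 3×2441 + 586
2441 = 4×586 + 97
586 = 6×97 + 4
97 = 24×4 + 1
4 = 4×1 + 0
gcd(1159693, 1004540) = 1.
Working backward:
1 = 97 − 24·4
1 = −24·586 + 145·97
1 = 145·2441 − 604·586
1 = −604·7909 + 1957·2441
1 = 1957·73622 − 18217·7909
1 = −18217·155153 + 38391·73622
1 = 38391·1004540 − 248563·155153
1 = −248563·1159693 + 286954·1004540
So 1 = (-248563)·1159693 + (286954)·1004540.

1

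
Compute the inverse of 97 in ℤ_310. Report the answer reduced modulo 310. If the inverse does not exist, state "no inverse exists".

163

Apply the Euclidean algorithm to 310 and 97:
310 = 3×97 + 19
97 = 5×19 + 2
19 = 9×2 + 1
2 = 2×1 + 0
Since gcd(97, 310) = 1, back-substitute to write 1 as a combination:
1 = 19 − 9·2
1 = −9·97 + 46·19
1 = 46·310 − 147·97
Hence 97⁻¹ ≡ -147 ≡ 163 (mod 310).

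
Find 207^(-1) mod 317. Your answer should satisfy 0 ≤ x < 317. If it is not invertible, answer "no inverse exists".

Apply the Euclidean algorithm to 317 and 207:
317 = 1·207 + 110
207 = 1·110 + 97
110 = 1·97 + 13
97 = 7·13 + 6
13 = 2·6 + 1
6 = 6·1 + 0
Since gcd(207, 317) = 1, back-substitute to write 1 as a combination:
1 = 13 − 2·6
1 = −2·97 + 15·13
1 = 15·110 − 17·97
1 = −17·207 + 32·110
1 = 32·317 − 49·207
Hence 207⁻¹ ≡ -49 ≡ 268 (mod 317).

268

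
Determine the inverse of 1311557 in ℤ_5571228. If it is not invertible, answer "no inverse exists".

no inverse exists

Euclidean algorithm on 5571228, 1311557:
5571228 = 4×1311557 + 325000
1311557 = 4×325000 + 11557
325000 = 28×11557 + 1404
11557 = 8×1404 + 325
1404 = 4×325 + 104
325 = 3×104 + 13
104 = 8×13 + 0
gcd(1311557, 5571228) = 13 ≠ 1, so 1311557 has no multiplicative inverse modulo 5571228.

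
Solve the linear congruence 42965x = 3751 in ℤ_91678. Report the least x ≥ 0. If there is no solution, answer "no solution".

40367

First find gcd(42965, 91678):
91678 = 2×42965 + 5748
42965 = 7×5748 + 2729
5748 = 2×2729 + 290
2729 = 9×290 + 119
290 = 2×119 + 52
119 = 2×52 + 15
52 = 3×15 + 7
15 = 2×7 + 1
7 = 7×1 + 0
gcd = 1, so a unique solution mod 91678 exists.
Back-substitute for the Bézout coefficients:
1 = 15 − 2·7
1 = −2·52 + 7·15
1 = 7·119 − 16·52
1 = −16·290 + 39·119
1 = 39·2729 − 367·290
1 = −367·5748 + 773·2729
1 = 773·42965 − 5778·5748
1 = −5778·91678 + 12329·42965
So 42965·(12329) ≡ 1 (mod 91678), giving 42965⁻¹ ≡ 12329.
x ≡ 42965⁻¹·3751 ≡ 12329·3751 ≡ 40367 (mod 91678).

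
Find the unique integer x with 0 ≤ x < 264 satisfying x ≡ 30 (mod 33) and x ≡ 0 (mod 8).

Write x = 30 + 33·k. Then 33·k ≡ 0 − 30 ≡ 2 (mod 8).
Need 33⁻¹ mod 8. Extended Euclid on (8, 1):
8 = 8·1 + 0
33⁻¹ ≡ 1 (mod 8), so k ≡ 1·2 ≡ 2 (mod 8).
x = 30 + 33·2 = 96.

96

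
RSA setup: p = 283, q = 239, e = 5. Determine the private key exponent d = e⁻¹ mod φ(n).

53693

φ(n) = (p−1)(q−1) = 282·238 = 67116.
Need d with 5·d ≡ 1 (mod 67116). Apply the extended Euclidean algorithm:
67116 = 13423·5 + 1
5 = 5·1 + 0
Back-substitute:
1 = 67116 − 13423·5
So 5·(-13423) ≡ 1 (mod 67116), hence d ≡ -13423 ≡ 53693 (mod 67116).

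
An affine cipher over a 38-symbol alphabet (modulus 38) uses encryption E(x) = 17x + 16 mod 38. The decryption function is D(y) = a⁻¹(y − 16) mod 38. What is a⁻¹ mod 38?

Run Euclid on (38, 17):
38 = 2*17 + 4
17 = 4*4 + 1
4 = 4*1 + 0
gcd = 1, so the inverse exists. Back-substitute:
1 = 17 − 4·4
1 = −4·38 + 9·17
So 17·9 ≡ 1 (mod 38).

9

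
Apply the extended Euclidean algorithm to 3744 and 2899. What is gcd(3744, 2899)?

13

Apply Euclid's algorithm to 3744 and 2899:
3744 = 1*2899 + 845
2899 = 3*845 + 364
845 = 2*364 + 117
364 = 3*117 + 13
117 = 9*13 + 0
gcd(3744, 2899) = 13.
Working backward:
13 = 364 − 3·117
13 = −3·845 + 7·364
13 = 7·2899 − 24·845
13 = −24·3744 + 31·2899
So 13 = (-24)·3744 + (31)·2899.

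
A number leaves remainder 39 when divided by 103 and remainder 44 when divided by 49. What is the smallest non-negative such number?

142

Write x = 39 + 103·k. Then 103·k ≡ 44 − 39 ≡ 5 (mod 49).
Need 103⁻¹ mod 49. Extended Euclid on (49, 5):
49 = 9*5 + 4
5 = 1*4 + 1
4 = 4*1 + 0
Back-substitute:
1 = 5 − 4
1 = −49 + 10·5
103⁻¹ ≡ 10 (mod 49), so k ≡ 10·5 ≡ 1 (mod 49).
x = 39 + 103·1 = 142.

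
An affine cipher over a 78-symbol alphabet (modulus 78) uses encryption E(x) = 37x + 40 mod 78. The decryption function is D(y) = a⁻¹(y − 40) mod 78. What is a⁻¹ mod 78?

19

gcd(78, 37) by repeated division:
78 = 2×37 + 4
37 = 9×4 + 1
4 = 4×1 + 0
The gcd is 1. Working backward:
1 = 37 − 9·4
1 = −9·78 + 19·37
So 37·19 ≡ 1 (mod 78).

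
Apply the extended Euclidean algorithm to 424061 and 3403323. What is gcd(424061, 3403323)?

Repeated division:
3403323 = 8×424061 + 10835
424061 = 39×10835 + 1496
10835 = 7×1496 + 363
1496 = 4×363 + 44
363 = 8×44 + 11
44 = 4×11 + 0
gcd(424061, 3403323) = 11.
Working backward:
11 = 363 − 8·44
11 = −8·1496 + 33·363
11 = 33·10835 − 239·1496
11 = −239·424061 + 9354·10835
11 = 9354·3403323 − 75071·424061
So 11 = (9354)·3403323 + (-75071)·424061.

11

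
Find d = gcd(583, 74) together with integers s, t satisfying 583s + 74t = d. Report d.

Repeated division:
583 = 7·74 + 65
74 = 1·65 + 9
65 = 7·9 + 2
9 = 4·2 + 1
2 = 2·1 + 0
gcd(583, 74) = 1.
Working backward:
1 = 9 − 4·2
1 = −4·65 + 29·9
1 = 29·74 − 33·65
1 = −33·583 + 260·74
So 1 = (-33)·583 + (260)·74.

1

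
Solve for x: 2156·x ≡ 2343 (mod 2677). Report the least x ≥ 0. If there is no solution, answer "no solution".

First find gcd(2156, 2677):
2677 = 1*2156 + 521
2156 = 4*521 + 72
521 = 7*72 + 17
72 = 4*17 + 4
17 = 4*4 + 1
4 = 4*1 + 0
gcd = 1, so a unique solution mod 2677 exists.
Back-substitute for the Bézout coefficients:
1 = 17 − 4·4
1 = −4·72 + 17·17
1 = 17·521 − 123·72
1 = −123·2156 + 509·521
1 = 509·2677 − 632·2156
So 2156·(-632) ≡ 1 (mod 2677), giving 2156⁻¹ ≡ 2045.
x ≡ 2156⁻¹·2343 ≡ 2045·2343 ≡ 2282 (mod 2677).

2282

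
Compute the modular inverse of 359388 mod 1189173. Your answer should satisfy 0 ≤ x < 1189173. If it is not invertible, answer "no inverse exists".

no inverse exists

Compute gcd(359388, 1189173):
1189173 = 3*359388 + 111009
359388 = 3*111009 + 26361
111009 = 4*26361 + 5565
26361 = 4*5565 + 4101
5565 = 1*4101 + 1464
4101 = 2*1464 + 1173
1464 = 1*1173 + 291
1173 = 4*291 + 9
291 = 32*9 + 3
9 = 3*3 + 0
Since gcd = 3 > 1, 359388 is not a unit mod 1189173.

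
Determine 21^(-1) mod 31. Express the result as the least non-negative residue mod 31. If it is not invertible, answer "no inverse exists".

3

Extended Euclidean algorithm:
31 = 1×21 + 10
21 = 2×10 + 1
10 = 10×1 + 0
Since gcd(21, 31) = 1, back-substitute to write 1 as a combination:
1 = 21 − 2·10
1 = −2·31 + 3·21
So 21·3 ≡ 1 (mod 31).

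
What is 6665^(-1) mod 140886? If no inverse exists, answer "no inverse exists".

83369

Extended Euclidean algorithm:
140886 = 21·6665 + 921
6665 = 7·921 + 218
921 = 4·218 + 49
218 = 4·49 + 22
49 = 2·22 + 5
22 = 4·5 + 2
5 = 2·2 + 1
2 = 2·1 + 0
gcd = 1, so the inverse exists. Back-substitute:
1 = 5 − 2·2
1 = −2·22 + 9·5
1 = 9·49 − 20·22
1 = −20·218 + 89·49
1 = 89·921 − 376·218
1 = −376·6665 + 2721·921
1 = 2721·140886 − 57517·6665
So 6665·(-57517) ≡ 1 (mod 140886), and -57517 ≡ 83369 (mod 140886).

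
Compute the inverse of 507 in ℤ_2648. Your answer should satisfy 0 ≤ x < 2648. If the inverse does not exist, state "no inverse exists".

867

Apply the Euclidean algorithm to 2648 and 507:
2648 = 5*507 + 113
507 = 4*113 + 55
113 = 2*55 + 3
55 = 18*3 + 1
3 = 3*1 + 0
The gcd is 1. Working backward:
1 = 55 − 18·3
1 = −18·113 + 37·55
1 = 37·507 − 166·113
1 = −166·2648 + 867·507
So 507·867 ≡ 1 (mod 2648).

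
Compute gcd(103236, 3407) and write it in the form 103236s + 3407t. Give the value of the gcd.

1

Euclidean algorithm:
103236 = 30×3407 + 1026
3407 = 3×1026 + 329
1026 = 3×329 + 39
329 = 8×39 + 17
39 = 2×17 + 5
17 = 3×5 + 2
5 = 2×2 + 1
2 = 2×1 + 0
gcd(103236, 3407) = 1.
Working backward:
1 = 5 − 2·2
1 = −2·17 + 7·5
1 = 7·39 − 16·17
1 = −16·329 + 135·39
1 = 135·1026 − 421·329
1 = −421·3407 + 1398·1026
1 = 1398·103236 − 42361·3407
So 1 = (1398)·103236 + (-42361)·3407.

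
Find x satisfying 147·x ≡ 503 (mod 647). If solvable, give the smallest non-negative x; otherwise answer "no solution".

First find gcd(147, 647):
647 = 4·147 + 59
147 = 2·59 + 29
59 = 2·29 + 1
29 = 29·1 + 0
gcd = 1, so a unique solution mod 647 exists.
Back-substitute for the Bézout coefficients:
1 = 59 − 2·29
1 = −2·147 + 5·59
1 = 5·647 − 22·147
So 147·(-22) ≡ 1 (mod 647), giving 147⁻¹ ≡ 625.
x ≡ 147⁻¹·503 ≡ 625·503 ≡ 580 (mod 647).

580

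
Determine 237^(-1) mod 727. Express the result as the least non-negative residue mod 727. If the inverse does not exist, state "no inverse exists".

227

Apply the Euclidean algorithm to 727 and 237:
727 = 3×237 + 16
237 = 14×16 + 13
16 = 1×13 + 3
13 = 4×3 + 1
3 = 3×1 + 0
Since gcd(237, 727) = 1, back-substitute to write 1 as a combination:
1 = 13 − 4·3
1 = −4·16 + 5·13
1 = 5·237 − 74·16
1 = −74·727 + 227·237
So 237·227 ≡ 1 (mod 727).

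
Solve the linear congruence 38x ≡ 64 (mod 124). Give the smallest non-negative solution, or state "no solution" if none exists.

18

First find gcd(38, 124):
124 = 3×38 + 10
38 = 3×10 + 8
10 = 1×8 + 2
8 = 4×2 + 0
gcd = 2 and 2 | 64, so solutions exist. Divide through by 2: 19x ≡ 32 (mod 62).
Now find 19⁻¹ mod 62:
62 = 3*19 + 5
19 = 3*5 + 4
5 = 1*4 + 1
4 = 4*1 + 0
Back-substitute:
1 = 5 − 4
1 = −19 + 4·5
1 = 4·62 − 13·19
So 19·(-13) ≡ 1 (mod 62), i.e. 19⁻¹ ≡ 49.
Then x ≡ 49·32 ≡ 18 (mod 62); the smallest non-negative solution is x = 18.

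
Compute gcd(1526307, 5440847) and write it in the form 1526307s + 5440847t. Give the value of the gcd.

1

Repeated division:
5440847 = 3×1526307 + 861926
1526307 = 1×861926 + 664381
861926 = 1×664381 + 197545
664381 = 3×197545 + 71746
197545 = 2×71746 + 54053
71746 = 1×54053 + 17693
54053 = 3×17693 + 974
17693 = 18×974 + 161
974 = 6×161 + 8
161 = 20×8 + 1
8 = 8×1 + 0
gcd(1526307, 5440847) = 1.
Back-substituting:
1 = 161 − 20·8
1 = −20·974 + 121·161
1 = 121·17693 − 2198·974
1 = −2198·54053 + 6715·17693
1 = 6715·71746 − 8913·54053
1 = −8913·197545 + 24541·71746
1 = 24541·664381 − 82536·197545
1 = −82536·861926 + 107077·664381
1 = 107077·1526307 − 189613·861926
1 = −189613·5440847 + 675916·1526307
So 1 = (-189613)·5440847 + (675916)·1526307.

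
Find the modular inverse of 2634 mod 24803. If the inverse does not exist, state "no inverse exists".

Run Euclid on (24803, 2634):
24803 = 9×2634 + 1097
2634 = 2×1097 + 440
1097 = 2×440 + 217
440 = 2×217 + 6
217 = 36×6 + 1
6 = 6×1 + 0
The gcd is 1. Working backward:
1 = 217 − 36·6
1 = −36·440 + 73·217
1 = 73·1097 − 182·440
1 = −182·2634 + 437·1097
1 = 437·24803 − 4115·2634
So 2634·(-4115) ≡ 1 (mod 24803), and -4115 ≡ 20688 (mod 24803).

20688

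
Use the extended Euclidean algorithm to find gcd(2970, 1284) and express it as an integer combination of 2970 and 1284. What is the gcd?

6

Apply Euclid's algorithm to 2970 and 1284:
2970 = 2*1284 + 402
1284 = 3*402 + 78
402 = 5*78 + 12
78 = 6*12 + 6
12 = 2*6 + 0
gcd(2970, 1284) = 6.
Working backward:
6 = 78 − 6·12
6 = −6·402 + 31·78
6 = 31·1284 − 99·402
6 = −99·2970 + 229·1284
So 6 = (-99)·2970 + (229)·1284.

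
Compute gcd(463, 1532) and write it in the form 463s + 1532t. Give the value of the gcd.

1

Euclidean algorithm:
1532 = 3·463 + 143
463 = 3·143 + 34
143 = 4·34 + 7
34 = 4·7 + 6
7 = 1·6 + 1
6 = 6·1 + 0
gcd(463, 1532) = 1.
Back-substituting:
1 = 7 − 6
1 = −34 + 5·7
1 = 5·143 − 21·34
1 = −21·463 + 68·143
1 = 68·1532 − 225·463
So 1 = (68)·1532 + (-225)·463.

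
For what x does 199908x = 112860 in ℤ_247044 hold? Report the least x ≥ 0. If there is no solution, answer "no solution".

First find gcd(199908, 247044):
247044 = 1*199908 + 47136
199908 = 4*47136 + 11364
47136 = 4*11364 + 1680
11364 = 6*1680 + 1284
1680 = 1*1284 + 396
1284 = 3*396 + 96
396 = 4*96 + 12
96 = 8*12 + 0
gcd = 12 and 12 | 112860, so solutions exist. Divide through by 12: 16659x ≡ 9405 (mod 20587).
Now find 16659⁻¹ mod 20587:
20587 = 1*16659 + 3928
16659 = 4*3928 + 947
3928 = 4*947 + 140
947 = 6*140 + 107
140 = 1*107 + 33
107 = 3*33 + 8
33 = 4*8 + 1
8 = 8*1 + 0
Back-substitute:
1 = 33 − 4·8
1 = −4·107 + 13·33
1 = 13·140 − 17·107
1 = −17·947 + 115·140
1 = 115·3928 − 477·947
1 = −477·16659 + 2023·3928
1 = 2023·20587 − 2500·16659
So 16659·(-2500) ≡ 1 (mod 20587), i.e. 16659⁻¹ ≡ 18087.
Then x ≡ 18087·9405 ≡ 18441 (mod 20587); the smallest non-negative solution is x = 18441.

18441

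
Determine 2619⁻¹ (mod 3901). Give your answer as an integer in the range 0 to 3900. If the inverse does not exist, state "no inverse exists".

2979

Apply the Euclidean algorithm to 3901 and 2619:
3901 = 1*2619 + 1282
2619 = 2*1282 + 55
1282 = 23*55 + 17
55 = 3*17 + 4
17 = 4*4 + 1
4 = 4*1 + 0
gcd = 1, so the inverse exists. Back-substitute:
1 = 17 − 4·4
1 = −4·55 + 13·17
1 = 13·1282 − 303·55
1 = −303·2619 + 619·1282
1 = 619·3901 − 922·2619
Hence 2619⁻¹ ≡ -922 ≡ 2979 (mod 3901).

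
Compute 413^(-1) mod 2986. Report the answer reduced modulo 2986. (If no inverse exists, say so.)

2263

Extended Euclidean algorithm:
2986 = 7·413 + 95
413 = 4·95 + 33
95 = 2·33 + 29
33 = 1·29 + 4
29 = 7·4 + 1
4 = 4·1 + 0
The gcd is 1. Working backward:
1 = 29 − 7·4
1 = −7·33 + 8·29
1 = 8·95 − 23·33
1 = −23·413 + 100·95
1 = 100·2986 − 723·413
Thus 413·(-723) ≡ 1 (mod 2986); reducing, -723 mod 2986 = 2263.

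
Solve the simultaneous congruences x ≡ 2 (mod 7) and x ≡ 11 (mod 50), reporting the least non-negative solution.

261

Write x = 2 + 7·k. Then 7·k ≡ 11 − 2 ≡ 9 (mod 50).
Need 7⁻¹ mod 50. Extended Euclid on (50, 7):
50 = 7*7 + 1
7 = 7*1 + 0
Back-substitute:
1 = 50 − 7·7
7⁻¹ ≡ 43 (mod 50), so k ≡ 43·9 ≡ 37 (mod 50).
x = 2 + 7·37 = 261.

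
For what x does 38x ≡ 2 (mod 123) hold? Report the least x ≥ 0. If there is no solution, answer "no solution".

13

First find gcd(38, 123):
123 = 3·38 + 9
38 = 4·9 + 2
9 = 4·2 + 1
2 = 2·1 + 0
gcd = 1, so a unique solution mod 123 exists.
Back-substitute for the Bézout coefficients:
1 = 9 − 4·2
1 = −4·38 + 17·9
1 = 17·123 − 55·38
So 38·(-55) ≡ 1 (mod 123), giving 38⁻¹ ≡ 68.
x ≡ 38⁻¹·2 ≡ 68·2 ≡ 13 (mod 123).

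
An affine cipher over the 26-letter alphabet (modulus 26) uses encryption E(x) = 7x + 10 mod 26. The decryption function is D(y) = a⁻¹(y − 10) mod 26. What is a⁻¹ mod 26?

gcd(26, 7) by repeated division:
26 = 3*7 + 5
7 = 1*5 + 2
5 = 2*2 + 1
2 = 2*1 + 0
Since gcd(7, 26) = 1, back-substitute to write 1 as a combination:
1 = 5 − 2·2
1 = −2·7 + 3·5
1 = 3·26 − 11·7
Hence 7⁻¹ ≡ -11 ≡ 15 (mod 26).

15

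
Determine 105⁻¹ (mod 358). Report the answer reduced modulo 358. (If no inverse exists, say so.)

Apply the Euclidean algorithm to 358 and 105:
358 = 3*105 + 43
105 = 2*43 + 19
43 = 2*19 + 5
19 = 3*5 + 4
5 = 1*4 + 1
4 = 4*1 + 0
The gcd is 1. Working backward:
1 = 5 − 4
1 = −19 + 4·5
1 = 4·43 − 9·19
1 = −9·105 + 22·43
1 = 22·358 − 75·105
Thus 105·(-75) ≡ 1 (mod 358); reducing, -75 mod 358 = 283.

283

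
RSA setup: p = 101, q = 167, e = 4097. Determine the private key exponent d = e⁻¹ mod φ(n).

φ(n) = (p−1)(q−1) = 100·166 = 16600.
Need d with 4097·d ≡ 1 (mod 16600). Apply the extended Euclidean algorithm:
16600 = 4·4097 + 212
4097 = 19·212 + 69
212 = 3·69 + 5
69 = 13·5 + 4
5 = 1·4 + 1
4 = 4·1 + 0
Back-substitute:
1 = 5 − 4
1 = −69 + 14·5
1 = 14·212 − 43·69
1 = −43·4097 + 831·212
1 = 831·16600 − 3367·4097
So 4097·(-3367) ≡ 1 (mod 16600), hence d ≡ -3367 ≡ 13233 (mod 16600).

13233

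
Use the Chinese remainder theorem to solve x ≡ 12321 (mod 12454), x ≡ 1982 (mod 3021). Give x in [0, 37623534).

31085051

Write x = 12321 + 12454·k. Then 12454·k ≡ 1982 − 12321 ≡ 1745 (mod 3021).
Need 12454⁻¹ mod 3021. Extended Euclid on (3021, 370):
3021 = 8*370 + 61
370 = 6*61 + 4
61 = 15*4 + 1
4 = 4*1 + 0
Back-substitute:
1 = 61 − 15·4
1 = −15·370 + 91·61
1 = 91·3021 − 743·370
12454⁻¹ ≡ 2278 (mod 3021), so k ≡ 2278·1745 ≡ 2495 (mod 3021).
x = 12321 + 12454·2495 = 31085051.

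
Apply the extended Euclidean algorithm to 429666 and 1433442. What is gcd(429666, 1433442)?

Repeated division:
1433442 = 3·429666 + 144444
429666 = 2·144444 + 140778
144444 = 1·140778 + 3666
140778 = 38·3666 + 1470
3666 = 2·1470 + 726
1470 = 2·726 + 18
726 = 40·18 + 6
18 = 3·6 + 0
gcd(429666, 1433442) = 6.
Working backward:
6 = 726 − 40·18
6 = −40·1470 + 81·726
6 = 81·3666 − 202·1470
6 = −202·140778 + 7757·3666
6 = 7757·144444 − 7959·140778
6 = −7959·429666 + 23675·144444
6 = 23675·1433442 − 78984·429666
So 6 = (23675)·1433442 + (-78984)·429666.

6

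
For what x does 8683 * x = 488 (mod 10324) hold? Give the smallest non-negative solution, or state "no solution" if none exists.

6788

First find gcd(8683, 10324):
10324 = 1×8683 + 1641
8683 = 5×1641 + 478
1641 = 3×478 + 207
478 = 2×207 + 64
207 = 3×64 + 15
64 = 4×15 + 4
15 = 3×4 + 3
4 = 1×3 + 1
3 = 3×1 + 0
gcd = 1, so a unique solution mod 10324 exists.
Back-substitute for the Bézout coefficients:
1 = 4 − 3
1 = −15 + 4·4
1 = 4·64 − 17·15
1 = −17·207 + 55·64
1 = 55·478 − 127·207
1 = −127·1641 + 436·478
1 = 436·8683 − 2307·1641
1 = −2307·10324 + 2743·8683
So 8683·(2743) ≡ 1 (mod 10324), giving 8683⁻¹ ≡ 2743.
x ≡ 8683⁻¹·488 ≡ 2743·488 ≡ 6788 (mod 10324).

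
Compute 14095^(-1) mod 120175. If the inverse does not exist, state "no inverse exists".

Euclidean algorithm on 120175, 14095:
120175 = 8×14095 + 7415
14095 = 1×7415 + 6680
7415 = 1×6680 + 735
6680 = 9×735 + 65
735 = 11×65 + 20
65 = 3×20 + 5
20 = 4×5 + 0
gcd(14095, 120175) = 5 ≠ 1, so 14095 has no multiplicative inverse modulo 120175.

no inverse exists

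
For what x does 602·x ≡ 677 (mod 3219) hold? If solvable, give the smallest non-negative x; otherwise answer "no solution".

First find gcd(602, 3219):
3219 = 5×602 + 209
602 = 2×209 + 184
209 = 1×184 + 25
184 = 7×25 + 9
25 = 2×9 + 7
9 = 1×7 + 2
7 = 3×2 + 1
2 = 2×1 + 0
gcd = 1, so a unique solution mod 3219 exists.
Back-substitute for the Bézout coefficients:
1 = 7 − 3·2
1 = −3·9 + 4·7
1 = 4·25 − 11·9
1 = −11·184 + 81·25
1 = 81·209 − 92·184
1 = −92·602 + 265·209
1 = 265·3219 − 1417·602
So 602·(-1417) ≡ 1 (mod 3219), giving 602⁻¹ ≡ 1802.
x ≡ 602⁻¹·677 ≡ 1802·677 ≡ 3172 (mod 3219).

3172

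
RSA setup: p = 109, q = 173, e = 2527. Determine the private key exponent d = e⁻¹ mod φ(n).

φ(n) = (p−1)(q−1) = 108·172 = 18576.
Need d with 2527·d ≡ 1 (mod 18576). Apply the extended Euclidean algorithm:
18576 = 7*2527 + 887
2527 = 2*887 + 753
887 = 1*753 + 134
753 = 5*134 + 83
134 = 1*83 + 51
83 = 1*51 + 32
51 = 1*32 + 19
32 = 1*19 + 13
19 = 1*13 + 6
13 = 2*6 + 1
6 = 6*1 + 0
Back-substitute:
1 = 13 − 2·6
1 = −2·19 + 3·13
1 = 3·32 − 5·19
1 = −5·51 + 8·32
1 = 8·83 − 13·51
1 = −13·134 + 21·83
1 = 21·753 − 118·134
1 = −118·887 + 139·753
1 = 139·2527 − 396·887
1 = −396·18576 + 2911·2527
So 2527·2911 ≡ 1 (mod 18576), hence d = 2911.

2911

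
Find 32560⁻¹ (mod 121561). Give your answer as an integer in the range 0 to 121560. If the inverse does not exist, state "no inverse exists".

Compute gcd(32560, 121561):
121561 = 3×32560 + 23881
32560 = 1×23881 + 8679
23881 = 2×8679 + 6523
8679 = 1×6523 + 2156
6523 = 3×2156 + 55
2156 = 39×55 + 11
55 = 5×11 + 0
The gcd is 11, not 1, hence no inverse exists.

no inverse exists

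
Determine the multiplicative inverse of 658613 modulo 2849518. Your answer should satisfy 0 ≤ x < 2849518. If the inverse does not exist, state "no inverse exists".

354517

Apply the Euclidean algorithm to 2849518 and 658613:
2849518 = 4*658613 + 215066
658613 = 3*215066 + 13415
215066 = 16*13415 + 426
13415 = 31*426 + 209
426 = 2*209 + 8
209 = 26*8 + 1
8 = 8*1 + 0
The gcd is 1. Working backward:
1 = 209 − 26·8
1 = −26·426 + 53·209
1 = 53·13415 − 1669·426
1 = −1669·215066 + 26757·13415
1 = 26757·658613 − 81940·215066
1 = −81940·2849518 + 354517·658613
So 658613·354517 ≡ 1 (mod 2849518).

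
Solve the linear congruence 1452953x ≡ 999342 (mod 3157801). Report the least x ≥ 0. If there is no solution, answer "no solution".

First find gcd(1452953, 3157801):
3157801 = 2·1452953 + 251895
1452953 = 5·251895 + 193478
251895 = 1·193478 + 58417
193478 = 3·58417 + 18227
58417 = 3·18227 + 3736
18227 = 4·3736 + 3283
3736 = 1·3283 + 453
3283 = 7·453 + 112
453 = 4·112 + 5
112 = 22·5 + 2
5 = 2·2 + 1
2 = 2·1 + 0
gcd = 1, so a unique solution mod 3157801 exists.
Back-substitute for the Bézout coefficients:
1 = 5 − 2·2
1 = −2·112 + 45·5
1 = 45·453 − 182·112
1 = −182·3283 + 1319·453
1 = 1319·3736 − 1501·3283
1 = −1501·18227 + 7323·3736
1 = 7323·58417 − 23470·18227
1 = −23470·193478 + 77733·58417
1 = 77733·251895 − 101203·193478
1 = −101203·1452953 + 583748·251895
1 = 583748·3157801 − 1268699·1452953
So 1452953·(-1268699) ≡ 1 (mod 3157801), giving 1452953⁻¹ ≡ 1889102.
x ≡ 1452953⁻¹·999342 ≡ 1889102·999342 ≡ 2378845 (mod 3157801).

2378845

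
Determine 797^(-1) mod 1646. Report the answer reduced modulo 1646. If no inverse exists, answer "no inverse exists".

gcd(1646, 797) by repeated division:
1646 = 2×797 + 52
797 = 15×52 + 17
52 = 3×17 + 1
17 = 17×1 + 0
The gcd is 1. Working backward:
1 = 52 − 3·17
1 = −3·797 + 46·52
1 = 46·1646 − 95·797
Hence 797⁻¹ ≡ -95 ≡ 1551 (mod 1646).

1551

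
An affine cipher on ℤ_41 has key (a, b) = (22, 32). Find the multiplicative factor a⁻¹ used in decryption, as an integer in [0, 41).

Apply the Euclidean algorithm to 41 and 22:
41 = 1*22 + 19
22 = 1*19 + 3
19 = 6*3 + 1
3 = 3*1 + 0
Since gcd(22, 41) = 1, back-substitute to write 1 as a combination:
1 = 19 − 6·3
1 = −6·22 + 7·19
1 = 7·41 − 13·22
So 22·(-13) ≡ 1 (mod 41), and -13 ≡ 28 (mod 41).

28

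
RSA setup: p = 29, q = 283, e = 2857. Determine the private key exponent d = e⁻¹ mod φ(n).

φ(n) = (p−1)(q−1) = 28·282 = 7896.
Need d with 2857·d ≡ 1 (mod 7896). Apply the extended Euclidean algorithm:
7896 = 2·2857 + 2182
2857 = 1·2182 + 675
2182 = 3·675 + 157
675 = 4·157 + 47
157 = 3·47 + 16
47 = 2·16 + 15
16 = 1·15 + 1
15 = 15·1 + 0
Back-substitute:
1 = 16 − 15
1 = −47 + 3·16
1 = 3·157 − 10·47
1 = −10·675 + 43·157
1 = 43·2182 − 139·675
1 = −139·2857 + 182·2182
1 = 182·7896 − 503·2857
So 2857·(-503) ≡ 1 (mod 7896), hence d ≡ -503 ≡ 7393 (mod 7896).

7393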